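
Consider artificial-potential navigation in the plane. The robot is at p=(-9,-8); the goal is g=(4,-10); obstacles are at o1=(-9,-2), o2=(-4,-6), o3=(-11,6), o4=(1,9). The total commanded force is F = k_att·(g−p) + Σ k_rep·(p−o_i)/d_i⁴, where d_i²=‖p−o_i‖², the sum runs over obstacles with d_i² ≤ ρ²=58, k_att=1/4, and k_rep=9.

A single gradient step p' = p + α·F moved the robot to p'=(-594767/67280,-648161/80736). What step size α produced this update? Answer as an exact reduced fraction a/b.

α = 1/20

F_att = 1/4·(g−p) = 1/4·(13,-2) = (3.2500,-0.5000)
o1: d²=36 ≤ ρ²=58; F_rep = 9·(0,-6)/36² = (0.0000,-0.0417)
o2: d²=29 ≤ ρ²=58; F_rep = 9·(-5,-2)/29² = (-0.0535,-0.0214)
o3: d²=200 > ρ²=58 → inactive
o4: d²=389 > ρ²=58 → inactive
F = F_att + ΣF_rep = (3.1965,-0.5631)
Δp = p'−p = (0.1598,-0.0282); α = Δx/Fx = (10753/67280) / (10753/3364) = 1/20
check: Δy/Fy = (-2273/80736) / (-11365/20184) = 1/20 ✓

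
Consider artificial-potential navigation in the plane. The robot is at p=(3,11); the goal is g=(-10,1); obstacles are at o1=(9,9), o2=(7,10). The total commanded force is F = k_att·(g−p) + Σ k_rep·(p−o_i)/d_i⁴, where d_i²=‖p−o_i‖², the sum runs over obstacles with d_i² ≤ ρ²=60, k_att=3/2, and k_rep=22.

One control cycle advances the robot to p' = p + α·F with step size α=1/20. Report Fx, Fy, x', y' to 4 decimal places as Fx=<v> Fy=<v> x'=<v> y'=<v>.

F_att = 3/2·(g−p) = 3/2·(-13,-10) = (-19.5000,-15.0000)
o1: d²=40 ≤ ρ²=60; F_rep = 22·(-6,2)/40² = (-0.0825,0.0275)
o2: d²=17 ≤ ρ²=60; F_rep = 22·(-4,1)/17² = (-0.3045,0.0761)
F = F_att + ΣF_rep = (-19.8870,-14.8964)
p' = p + 1/20·F = (2.0057,10.2552)

Fx=-19.8870 Fy=-14.8964 x'=2.0057 y'=10.2552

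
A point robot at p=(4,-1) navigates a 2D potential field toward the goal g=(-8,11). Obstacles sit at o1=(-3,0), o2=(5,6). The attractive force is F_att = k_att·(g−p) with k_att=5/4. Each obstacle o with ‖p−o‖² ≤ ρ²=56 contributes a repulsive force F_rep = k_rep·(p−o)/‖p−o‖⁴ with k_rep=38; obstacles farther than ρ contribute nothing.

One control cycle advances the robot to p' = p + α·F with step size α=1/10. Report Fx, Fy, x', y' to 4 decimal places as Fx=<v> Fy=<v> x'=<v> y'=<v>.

F_att = 5/4·(g−p) = 5/4·(-12,12) = (-15.0000,15.0000)
o1: d²=50 ≤ ρ²=56; F_rep = 38·(7,-1)/50² = (0.1064,-0.0152)
o2: d²=50 ≤ ρ²=56; F_rep = 38·(-1,-7)/50² = (-0.0152,-0.1064)
F = F_att + ΣF_rep = (-14.9088,14.8784)
p' = p + 1/10·F = (2.5091,0.4878)

Fx=-14.9088 Fy=14.8784 x'=2.5091 y'=0.4878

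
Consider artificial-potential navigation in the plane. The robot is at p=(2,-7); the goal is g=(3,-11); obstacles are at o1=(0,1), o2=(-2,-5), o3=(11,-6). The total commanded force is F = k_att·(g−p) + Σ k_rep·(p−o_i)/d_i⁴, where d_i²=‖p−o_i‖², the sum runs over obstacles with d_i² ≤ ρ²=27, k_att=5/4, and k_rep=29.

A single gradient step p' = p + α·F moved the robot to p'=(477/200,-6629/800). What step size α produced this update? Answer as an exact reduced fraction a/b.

α = 1/4

F_att = 5/4·(g−p) = 5/4·(1,-4) = (1.2500,-5.0000)
o1: d²=68 > ρ²=27 → inactive
o2: d²=20 ≤ ρ²=27; F_rep = 29·(4,-2)/20² = (0.2900,-0.1450)
o3: d²=82 > ρ²=27 → inactive
F = F_att + ΣF_rep = (1.5400,-5.1450)
Δp = p'−p = (0.3850,-1.2862); α = Δx/Fx = (77/200) / (77/50) = 1/4
check: Δy/Fy = (-1029/800) / (-1029/200) = 1/4 ✓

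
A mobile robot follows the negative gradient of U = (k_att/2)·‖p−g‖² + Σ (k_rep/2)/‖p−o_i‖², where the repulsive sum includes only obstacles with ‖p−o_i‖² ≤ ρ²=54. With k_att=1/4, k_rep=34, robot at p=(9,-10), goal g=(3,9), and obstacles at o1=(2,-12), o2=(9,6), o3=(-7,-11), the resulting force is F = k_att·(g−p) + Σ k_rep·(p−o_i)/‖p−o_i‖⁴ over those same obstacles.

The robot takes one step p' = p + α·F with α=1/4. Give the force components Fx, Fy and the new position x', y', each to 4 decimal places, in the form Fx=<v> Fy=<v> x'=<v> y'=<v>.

F_att = 1/4·(g−p) = 1/4·(-6,19) = (-1.5000,4.7500)
o1: d²=53 ≤ ρ²=54; F_rep = 34·(7,2)/53² = (0.0847,0.0242)
o2: d²=256 > ρ²=54 → inactive
o3: d²=257 > ρ²=54 → inactive
F = F_att + ΣF_rep = (-1.4153,4.7742)
p' = p + 1/4·F = (8.6462,-8.8064)

Fx=-1.4153 Fy=4.7742 x'=8.6462 y'=-8.8064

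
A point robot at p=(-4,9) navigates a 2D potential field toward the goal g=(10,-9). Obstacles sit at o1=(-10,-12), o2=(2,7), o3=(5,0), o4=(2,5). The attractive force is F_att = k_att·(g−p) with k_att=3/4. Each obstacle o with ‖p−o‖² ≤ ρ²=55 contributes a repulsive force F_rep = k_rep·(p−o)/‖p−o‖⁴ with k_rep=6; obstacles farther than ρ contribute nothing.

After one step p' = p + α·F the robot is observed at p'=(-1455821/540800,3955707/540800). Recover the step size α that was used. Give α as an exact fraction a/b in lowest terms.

α = 1/8

F_att = 3/4·(g−p) = 3/4·(14,-18) = (10.5000,-13.5000)
o1: d²=477 > ρ²=55 → inactive
o2: d²=40 ≤ ρ²=55; F_rep = 6·(-6,2)/40² = (-0.0225,0.0075)
o3: d²=162 > ρ²=55 → inactive
o4: d²=52 ≤ ρ²=55; F_rep = 6·(-6,4)/52² = (-0.0133,0.0089)
F = F_att + ΣF_rep = (10.4642,-13.4836)
Δp = p'−p = (1.3080,-1.6855); α = Δx/Fx = (707379/540800) / (707379/67600) = 1/8
check: Δy/Fy = (-911493/540800) / (-911493/67600) = 1/8 ✓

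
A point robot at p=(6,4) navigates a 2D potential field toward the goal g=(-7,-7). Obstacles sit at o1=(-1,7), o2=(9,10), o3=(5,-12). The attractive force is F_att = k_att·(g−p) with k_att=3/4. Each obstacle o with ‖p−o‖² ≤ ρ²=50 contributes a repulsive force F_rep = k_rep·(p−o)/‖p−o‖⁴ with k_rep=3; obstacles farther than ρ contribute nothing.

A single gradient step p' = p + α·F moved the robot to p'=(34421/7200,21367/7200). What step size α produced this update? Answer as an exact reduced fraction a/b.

F_att = 3/4·(g−p) = 3/4·(-13,-11) = (-9.7500,-8.2500)
o1: d²=58 > ρ²=50 → inactive
o2: d²=45 ≤ ρ²=50; F_rep = 3·(-3,-6)/45² = (-0.0044,-0.0089)
o3: d²=257 > ρ²=50 → inactive
F = F_att + ΣF_rep = (-9.7544,-8.2589)
Δp = p'−p = (-1.2193,-1.0324); α = Δx/Fx = (-8779/7200) / (-8779/900) = 1/8
check: Δy/Fy = (-7433/7200) / (-7433/900) = 1/8 ✓

α = 1/8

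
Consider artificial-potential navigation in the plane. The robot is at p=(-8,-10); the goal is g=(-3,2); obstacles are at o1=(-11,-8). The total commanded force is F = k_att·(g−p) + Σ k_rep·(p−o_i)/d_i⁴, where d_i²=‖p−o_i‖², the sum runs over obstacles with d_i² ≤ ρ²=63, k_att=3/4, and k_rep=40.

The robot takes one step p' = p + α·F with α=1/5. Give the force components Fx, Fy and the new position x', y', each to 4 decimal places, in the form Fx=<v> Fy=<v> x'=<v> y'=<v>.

F_att = 3/4·(g−p) = 3/4·(5,12) = (3.7500,9.0000)
o1: d²=13 ≤ ρ²=63; F_rep = 40·(3,-2)/13² = (0.7101,-0.4734)
F = F_att + ΣF_rep = (4.4601,8.5266)
p' = p + 1/5·F = (-7.1080,-8.2947)

Fx=4.4601 Fy=8.5266 x'=-7.1080 y'=-8.2947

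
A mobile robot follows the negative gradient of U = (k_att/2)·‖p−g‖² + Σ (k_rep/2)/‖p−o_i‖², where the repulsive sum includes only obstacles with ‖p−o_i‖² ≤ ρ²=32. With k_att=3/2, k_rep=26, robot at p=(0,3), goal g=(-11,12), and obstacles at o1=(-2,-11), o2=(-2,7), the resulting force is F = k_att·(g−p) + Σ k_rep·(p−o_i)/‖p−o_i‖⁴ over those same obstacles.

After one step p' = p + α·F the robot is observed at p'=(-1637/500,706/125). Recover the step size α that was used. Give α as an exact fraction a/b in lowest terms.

α = 1/5

F_att = 3/2·(g−p) = 3/2·(-11,9) = (-16.5000,13.5000)
o1: d²=200 > ρ²=32 → inactive
o2: d²=20 ≤ ρ²=32; F_rep = 26·(2,-4)/20² = (0.1300,-0.2600)
F = F_att + ΣF_rep = (-16.3700,13.2400)
Δp = p'−p = (-3.2740,2.6480); α = Δx/Fx = (-1637/500) / (-1637/100) = 1/5
check: Δy/Fy = (331/125) / (331/25) = 1/5 ✓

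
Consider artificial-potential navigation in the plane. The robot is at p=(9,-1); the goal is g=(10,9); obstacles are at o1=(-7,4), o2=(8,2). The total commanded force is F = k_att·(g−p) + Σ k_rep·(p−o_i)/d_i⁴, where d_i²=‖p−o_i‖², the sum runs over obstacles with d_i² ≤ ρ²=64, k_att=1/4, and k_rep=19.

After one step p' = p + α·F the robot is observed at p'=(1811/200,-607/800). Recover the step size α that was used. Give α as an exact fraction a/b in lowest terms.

α = 1/8

F_att = 1/4·(g−p) = 1/4·(1,10) = (0.2500,2.5000)
o1: d²=281 > ρ²=64 → inactive
o2: d²=10 ≤ ρ²=64; F_rep = 19·(1,-3)/10² = (0.1900,-0.5700)
F = F_att + ΣF_rep = (0.4400,1.9300)
Δp = p'−p = (0.0550,0.2412); α = Δx/Fx = (11/200) / (11/25) = 1/8
check: Δy/Fy = (193/800) / (193/100) = 1/8 ✓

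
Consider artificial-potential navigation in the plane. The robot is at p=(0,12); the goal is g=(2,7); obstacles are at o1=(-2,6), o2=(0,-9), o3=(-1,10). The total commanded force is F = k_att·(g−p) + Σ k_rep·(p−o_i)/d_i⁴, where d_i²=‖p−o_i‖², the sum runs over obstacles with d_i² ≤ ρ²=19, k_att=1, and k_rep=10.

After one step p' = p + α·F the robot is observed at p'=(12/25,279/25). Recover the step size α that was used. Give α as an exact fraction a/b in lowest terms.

F_att = 1·(g−p) = 1·(2,-5) = (2.0000,-5.0000)
o1: d²=40 > ρ²=19 → inactive
o2: d²=441 > ρ²=19 → inactive
o3: d²=5 ≤ ρ²=19; F_rep = 10·(1,2)/5² = (0.4000,0.8000)
F = F_att + ΣF_rep = (2.4000,-4.2000)
Δp = p'−p = (0.4800,-0.8400); α = Δx/Fx = (12/25) / (12/5) = 1/5
check: Δy/Fy = (-21/25) / (-21/5) = 1/5 ✓

α = 1/5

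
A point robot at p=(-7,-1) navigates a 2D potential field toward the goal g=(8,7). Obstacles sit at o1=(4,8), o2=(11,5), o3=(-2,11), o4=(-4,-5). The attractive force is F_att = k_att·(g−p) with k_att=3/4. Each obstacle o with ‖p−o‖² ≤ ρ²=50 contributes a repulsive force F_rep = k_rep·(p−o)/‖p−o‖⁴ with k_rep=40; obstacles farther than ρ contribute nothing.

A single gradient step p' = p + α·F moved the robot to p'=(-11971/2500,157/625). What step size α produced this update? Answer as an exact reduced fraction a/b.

α = 1/5

F_att = 3/4·(g−p) = 3/4·(15,8) = (11.2500,6.0000)
o1: d²=202 > ρ²=50 → inactive
o2: d²=360 > ρ²=50 → inactive
o3: d²=169 > ρ²=50 → inactive
o4: d²=25 ≤ ρ²=50; F_rep = 40·(-3,4)/25² = (-0.1920,0.2560)
F = F_att + ΣF_rep = (11.0580,6.2560)
Δp = p'−p = (2.2116,1.2512); α = Δx/Fx = (5529/2500) / (5529/500) = 1/5
check: Δy/Fy = (782/625) / (782/125) = 1/5 ✓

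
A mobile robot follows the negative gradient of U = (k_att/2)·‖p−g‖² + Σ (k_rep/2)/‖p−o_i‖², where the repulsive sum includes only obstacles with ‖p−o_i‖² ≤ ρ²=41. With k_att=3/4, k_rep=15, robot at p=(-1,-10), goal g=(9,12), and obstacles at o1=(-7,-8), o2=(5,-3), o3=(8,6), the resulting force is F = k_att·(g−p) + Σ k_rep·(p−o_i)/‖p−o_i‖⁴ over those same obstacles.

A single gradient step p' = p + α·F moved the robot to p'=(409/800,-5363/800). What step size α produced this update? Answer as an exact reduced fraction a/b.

α = 1/5

F_att = 3/4·(g−p) = 3/4·(10,22) = (7.5000,16.5000)
o1: d²=40 ≤ ρ²=41; F_rep = 15·(6,-2)/40² = (0.0563,-0.0187)
o2: d²=85 > ρ²=41 → inactive
o3: d²=337 > ρ²=41 → inactive
F = F_att + ΣF_rep = (7.5563,16.4812)
Δp = p'−p = (1.5112,3.2963); α = Δx/Fx = (1209/800) / (1209/160) = 1/5
check: Δy/Fy = (2637/800) / (2637/160) = 1/5 ✓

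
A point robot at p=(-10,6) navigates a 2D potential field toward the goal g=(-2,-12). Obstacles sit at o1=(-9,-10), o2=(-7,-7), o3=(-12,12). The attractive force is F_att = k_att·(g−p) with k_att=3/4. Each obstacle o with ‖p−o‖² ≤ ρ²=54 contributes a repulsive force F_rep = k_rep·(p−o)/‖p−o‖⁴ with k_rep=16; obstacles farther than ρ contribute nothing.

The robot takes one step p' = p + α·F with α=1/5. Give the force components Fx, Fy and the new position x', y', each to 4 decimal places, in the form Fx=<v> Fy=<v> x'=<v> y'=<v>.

Fx=6.0200 Fy=-13.5600 x'=-8.7960 y'=3.2880

F_att = 3/4·(g−p) = 3/4·(8,-18) = (6.0000,-13.5000)
o1: d²=257 > ρ²=54 → inactive
o2: d²=178 > ρ²=54 → inactive
o3: d²=40 ≤ ρ²=54; F_rep = 16·(2,-6)/40² = (0.0200,-0.0600)
F = F_att + ΣF_rep = (6.0200,-13.5600)
p' = p + 1/5·F = (-8.7960,3.2880)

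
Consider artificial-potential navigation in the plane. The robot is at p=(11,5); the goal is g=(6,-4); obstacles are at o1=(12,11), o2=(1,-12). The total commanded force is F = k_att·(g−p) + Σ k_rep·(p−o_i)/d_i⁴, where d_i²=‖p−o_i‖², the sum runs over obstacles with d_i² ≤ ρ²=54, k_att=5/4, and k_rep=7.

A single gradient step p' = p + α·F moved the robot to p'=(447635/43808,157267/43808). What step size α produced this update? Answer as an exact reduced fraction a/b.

F_att = 5/4·(g−p) = 5/4·(-5,-9) = (-6.2500,-11.2500)
o1: d²=37 ≤ ρ²=54; F_rep = 7·(-1,-6)/37² = (-0.0051,-0.0307)
o2: d²=389 > ρ²=54 → inactive
F = F_att + ΣF_rep = (-6.2551,-11.2807)
Δp = p'−p = (-0.7819,-1.4101); α = Δx/Fx = (-34253/43808) / (-34253/5476) = 1/8
check: Δy/Fy = (-61773/43808) / (-61773/5476) = 1/8 ✓

α = 1/8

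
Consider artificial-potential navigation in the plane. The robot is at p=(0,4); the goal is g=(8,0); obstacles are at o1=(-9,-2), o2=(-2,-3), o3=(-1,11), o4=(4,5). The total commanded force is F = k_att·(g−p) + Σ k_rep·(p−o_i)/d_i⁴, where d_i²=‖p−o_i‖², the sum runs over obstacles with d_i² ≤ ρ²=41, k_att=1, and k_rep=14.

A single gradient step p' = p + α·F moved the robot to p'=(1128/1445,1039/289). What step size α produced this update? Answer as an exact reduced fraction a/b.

α = 1/10

F_att = 1·(g−p) = 1·(8,-4) = (8.0000,-4.0000)
o1: d²=117 > ρ²=41 → inactive
o2: d²=53 > ρ²=41 → inactive
o3: d²=50 > ρ²=41 → inactive
o4: d²=17 ≤ ρ²=41; F_rep = 14·(-4,-1)/17² = (-0.1938,-0.0484)
F = F_att + ΣF_rep = (7.8062,-4.0484)
Δp = p'−p = (0.7806,-0.4048); α = Δx/Fx = (1128/1445) / (2256/289) = 1/10
check: Δy/Fy = (-117/289) / (-1170/289) = 1/10 ✓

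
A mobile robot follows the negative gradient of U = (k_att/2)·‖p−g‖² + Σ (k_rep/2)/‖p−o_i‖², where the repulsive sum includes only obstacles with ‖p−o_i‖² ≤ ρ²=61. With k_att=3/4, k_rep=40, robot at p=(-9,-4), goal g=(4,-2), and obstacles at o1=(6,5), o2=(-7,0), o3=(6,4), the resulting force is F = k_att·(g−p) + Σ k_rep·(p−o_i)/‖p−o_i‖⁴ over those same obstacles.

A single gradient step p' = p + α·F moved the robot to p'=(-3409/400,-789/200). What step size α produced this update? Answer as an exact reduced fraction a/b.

F_att = 3/4·(g−p) = 3/4·(13,2) = (9.7500,1.5000)
o1: d²=306 > ρ²=61 → inactive
o2: d²=20 ≤ ρ²=61; F_rep = 40·(-2,-4)/20² = (-0.2000,-0.4000)
o3: d²=289 > ρ²=61 → inactive
F = F_att + ΣF_rep = (9.5500,1.1000)
Δp = p'−p = (0.4775,0.0550); α = Δx/Fx = (191/400) / (191/20) = 1/20
check: Δy/Fy = (11/200) / (11/10) = 1/20 ✓

α = 1/20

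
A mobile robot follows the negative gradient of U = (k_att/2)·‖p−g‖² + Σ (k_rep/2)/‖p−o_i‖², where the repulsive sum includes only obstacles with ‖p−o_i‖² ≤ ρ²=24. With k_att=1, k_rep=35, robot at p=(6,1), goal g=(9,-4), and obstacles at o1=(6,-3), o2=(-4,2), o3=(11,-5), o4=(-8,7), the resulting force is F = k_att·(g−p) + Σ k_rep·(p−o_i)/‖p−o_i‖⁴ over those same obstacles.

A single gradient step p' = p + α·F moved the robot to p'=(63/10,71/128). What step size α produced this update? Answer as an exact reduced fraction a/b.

α = 1/10

F_att = 1·(g−p) = 1·(3,-5) = (3.0000,-5.0000)
o1: d²=16 ≤ ρ²=24; F_rep = 35·(0,4)/16² = (0.0000,0.5469)
o2: d²=101 > ρ²=24 → inactive
o3: d²=61 > ρ²=24 → inactive
o4: d²=232 > ρ²=24 → inactive
F = F_att + ΣF_rep = (3.0000,-4.4531)
Δp = p'−p = (0.3000,-0.4453); α = Δx/Fx = (3/10) / (3) = 1/10
check: Δy/Fy = (-57/128) / (-285/64) = 1/10 ✓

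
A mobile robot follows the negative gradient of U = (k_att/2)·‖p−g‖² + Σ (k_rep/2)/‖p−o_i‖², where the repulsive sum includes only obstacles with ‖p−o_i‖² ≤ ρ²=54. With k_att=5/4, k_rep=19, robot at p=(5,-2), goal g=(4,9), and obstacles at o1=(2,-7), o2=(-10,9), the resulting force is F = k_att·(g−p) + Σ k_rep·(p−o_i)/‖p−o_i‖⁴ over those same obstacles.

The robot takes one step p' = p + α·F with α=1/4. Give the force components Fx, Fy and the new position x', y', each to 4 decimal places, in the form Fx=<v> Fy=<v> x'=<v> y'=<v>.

F_att = 5/4·(g−p) = 5/4·(-1,11) = (-1.2500,13.7500)
o1: d²=34 ≤ ρ²=54; F_rep = 19·(3,5)/34² = (0.0493,0.0822)
o2: d²=346 > ρ²=54 → inactive
F = F_att + ΣF_rep = (-1.2007,13.8322)
p' = p + 1/4·F = (4.6998,1.4580)

Fx=-1.2007 Fy=13.8322 x'=4.6998 y'=1.4580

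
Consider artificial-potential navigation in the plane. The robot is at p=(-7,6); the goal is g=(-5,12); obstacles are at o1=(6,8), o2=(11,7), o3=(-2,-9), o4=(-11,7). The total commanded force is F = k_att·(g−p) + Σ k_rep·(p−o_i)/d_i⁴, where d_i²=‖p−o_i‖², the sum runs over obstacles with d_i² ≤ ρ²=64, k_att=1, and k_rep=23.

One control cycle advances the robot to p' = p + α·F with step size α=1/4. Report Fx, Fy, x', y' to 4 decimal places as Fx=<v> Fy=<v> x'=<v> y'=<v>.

Fx=2.3183 Fy=5.9204 x'=-6.4204 y'=7.4801

F_att = 1·(g−p) = 1·(2,6) = (2.0000,6.0000)
o1: d²=173 > ρ²=64 → inactive
o2: d²=325 > ρ²=64 → inactive
o3: d²=250 > ρ²=64 → inactive
o4: d²=17 ≤ ρ²=64; F_rep = 23·(4,-1)/17² = (0.3183,-0.0796)
F = F_att + ΣF_rep = (2.3183,5.9204)
p' = p + 1/4·F = (-6.4204,7.4801)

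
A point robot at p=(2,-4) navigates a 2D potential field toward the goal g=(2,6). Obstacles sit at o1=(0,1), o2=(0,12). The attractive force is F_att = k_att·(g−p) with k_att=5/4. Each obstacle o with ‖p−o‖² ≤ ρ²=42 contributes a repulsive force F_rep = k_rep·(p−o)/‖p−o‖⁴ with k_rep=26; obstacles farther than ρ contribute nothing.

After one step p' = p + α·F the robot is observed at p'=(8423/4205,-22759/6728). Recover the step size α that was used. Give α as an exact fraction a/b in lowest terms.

α = 1/20

F_att = 5/4·(g−p) = 5/4·(0,10) = (0.0000,12.5000)
o1: d²=29 ≤ ρ²=42; F_rep = 26·(2,-5)/29² = (0.0618,-0.1546)
o2: d²=260 > ρ²=42 → inactive
F = F_att + ΣF_rep = (0.0618,12.3454)
Δp = p'−p = (0.0031,0.6173); α = Δx/Fx = (13/4205) / (52/841) = 1/20
check: Δy/Fy = (4153/6728) / (20765/1682) = 1/20 ✓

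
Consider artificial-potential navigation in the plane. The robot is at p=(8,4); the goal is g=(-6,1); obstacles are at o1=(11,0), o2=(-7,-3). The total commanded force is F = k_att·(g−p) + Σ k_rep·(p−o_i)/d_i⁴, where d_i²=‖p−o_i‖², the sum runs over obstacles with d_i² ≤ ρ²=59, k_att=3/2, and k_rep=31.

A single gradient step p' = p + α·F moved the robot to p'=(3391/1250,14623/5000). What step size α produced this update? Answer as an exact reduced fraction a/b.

F_att = 3/2·(g−p) = 3/2·(-14,-3) = (-21.0000,-4.5000)
o1: d²=25 ≤ ρ²=59; F_rep = 31·(-3,4)/25² = (-0.1488,0.1984)
o2: d²=274 > ρ²=59 → inactive
F = F_att + ΣF_rep = (-21.1488,-4.3016)
Δp = p'−p = (-5.2872,-1.0754); α = Δx/Fx = (-6609/1250) / (-13218/625) = 1/4
check: Δy/Fy = (-5377/5000) / (-5377/1250) = 1/4 ✓

α = 1/4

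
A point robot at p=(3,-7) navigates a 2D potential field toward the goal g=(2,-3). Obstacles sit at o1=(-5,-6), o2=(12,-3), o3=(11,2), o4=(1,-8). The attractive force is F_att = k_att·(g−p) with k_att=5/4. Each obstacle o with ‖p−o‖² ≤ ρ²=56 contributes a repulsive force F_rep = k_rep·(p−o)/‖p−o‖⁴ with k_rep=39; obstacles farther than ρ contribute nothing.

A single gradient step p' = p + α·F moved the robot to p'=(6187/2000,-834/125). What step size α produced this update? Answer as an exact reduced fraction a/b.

α = 1/20

F_att = 5/4·(g−p) = 5/4·(-1,4) = (-1.2500,5.0000)
o1: d²=65 > ρ²=56 → inactive
o2: d²=97 > ρ²=56 → inactive
o3: d²=145 > ρ²=56 → inactive
o4: d²=5 ≤ ρ²=56; F_rep = 39·(2,1)/5² = (3.1200,1.5600)
F = F_att + ΣF_rep = (1.8700,6.5600)
Δp = p'−p = (0.0935,0.3280); α = Δx/Fx = (187/2000) / (187/100) = 1/20
check: Δy/Fy = (41/125) / (164/25) = 1/20 ✓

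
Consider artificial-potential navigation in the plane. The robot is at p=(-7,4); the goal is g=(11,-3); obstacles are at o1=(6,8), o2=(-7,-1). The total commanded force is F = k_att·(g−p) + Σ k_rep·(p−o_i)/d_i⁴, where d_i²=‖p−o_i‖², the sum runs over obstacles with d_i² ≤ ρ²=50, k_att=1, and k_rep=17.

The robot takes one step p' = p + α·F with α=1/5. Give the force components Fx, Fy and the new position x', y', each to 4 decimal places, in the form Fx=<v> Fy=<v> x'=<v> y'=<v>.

Fx=18.0000 Fy=-6.8640 x'=-3.4000 y'=2.6272

F_att = 1·(g−p) = 1·(18,-7) = (18.0000,-7.0000)
o1: d²=185 > ρ²=50 → inactive
o2: d²=25 ≤ ρ²=50; F_rep = 17·(0,5)/25² = (0.0000,0.1360)
F = F_att + ΣF_rep = (18.0000,-6.8640)
p' = p + 1/5·F = (-3.4000,2.6272)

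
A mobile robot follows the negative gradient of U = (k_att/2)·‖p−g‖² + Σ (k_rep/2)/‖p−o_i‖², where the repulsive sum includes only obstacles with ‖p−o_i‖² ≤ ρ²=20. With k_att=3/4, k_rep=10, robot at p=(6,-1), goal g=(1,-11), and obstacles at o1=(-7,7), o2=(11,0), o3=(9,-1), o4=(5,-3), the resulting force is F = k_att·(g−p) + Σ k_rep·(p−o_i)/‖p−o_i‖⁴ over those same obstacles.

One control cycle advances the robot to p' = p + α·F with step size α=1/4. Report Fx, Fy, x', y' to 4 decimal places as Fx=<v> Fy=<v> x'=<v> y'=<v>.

Fx=-3.7204 Fy=-6.7000 x'=5.0699 y'=-2.6750

F_att = 3/4·(g−p) = 3/4·(-5,-10) = (-3.7500,-7.5000)
o1: d²=233 > ρ²=20 → inactive
o2: d²=26 > ρ²=20 → inactive
o3: d²=9 ≤ ρ²=20; F_rep = 10·(-3,0)/9² = (-0.3704,0.0000)
o4: d²=5 ≤ ρ²=20; F_rep = 10·(1,2)/5² = (0.4000,0.8000)
F = F_att + ΣF_rep = (-3.7204,-6.7000)
p' = p + 1/4·F = (5.0699,-2.6750)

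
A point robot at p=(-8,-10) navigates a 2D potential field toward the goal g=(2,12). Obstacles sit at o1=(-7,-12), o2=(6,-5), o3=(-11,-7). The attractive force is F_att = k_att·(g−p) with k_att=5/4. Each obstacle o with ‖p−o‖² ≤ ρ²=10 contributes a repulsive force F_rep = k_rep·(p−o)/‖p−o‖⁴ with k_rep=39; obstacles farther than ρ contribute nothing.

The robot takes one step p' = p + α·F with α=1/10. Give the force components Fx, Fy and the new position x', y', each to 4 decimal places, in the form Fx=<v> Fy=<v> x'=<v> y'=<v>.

F_att = 5/4·(g−p) = 5/4·(10,22) = (12.5000,27.5000)
o1: d²=5 ≤ ρ²=10; F_rep = 39·(-1,2)/5² = (-1.5600,3.1200)
o2: d²=221 > ρ²=10 → inactive
o3: d²=18 > ρ²=10 → inactive
F = F_att + ΣF_rep = (10.9400,30.6200)
p' = p + 1/10·F = (-6.9060,-6.9380)

Fx=10.9400 Fy=30.6200 x'=-6.9060 y'=-6.9380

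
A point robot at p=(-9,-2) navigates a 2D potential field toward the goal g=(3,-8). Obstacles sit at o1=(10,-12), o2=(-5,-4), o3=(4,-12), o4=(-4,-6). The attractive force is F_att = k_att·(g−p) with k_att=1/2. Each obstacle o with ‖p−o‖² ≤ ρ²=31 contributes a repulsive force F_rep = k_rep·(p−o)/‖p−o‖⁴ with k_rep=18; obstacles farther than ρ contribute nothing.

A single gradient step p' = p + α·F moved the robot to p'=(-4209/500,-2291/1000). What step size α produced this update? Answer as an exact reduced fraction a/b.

α = 1/10

F_att = 1/2·(g−p) = 1/2·(12,-6) = (6.0000,-3.0000)
o1: d²=461 > ρ²=31 → inactive
o2: d²=20 ≤ ρ²=31; F_rep = 18·(-4,2)/20² = (-0.1800,0.0900)
o3: d²=269 > ρ²=31 → inactive
o4: d²=41 > ρ²=31 → inactive
F = F_att + ΣF_rep = (5.8200,-2.9100)
Δp = p'−p = (0.5820,-0.2910); α = Δx/Fx = (291/500) / (291/50) = 1/10
check: Δy/Fy = (-291/1000) / (-291/100) = 1/10 ✓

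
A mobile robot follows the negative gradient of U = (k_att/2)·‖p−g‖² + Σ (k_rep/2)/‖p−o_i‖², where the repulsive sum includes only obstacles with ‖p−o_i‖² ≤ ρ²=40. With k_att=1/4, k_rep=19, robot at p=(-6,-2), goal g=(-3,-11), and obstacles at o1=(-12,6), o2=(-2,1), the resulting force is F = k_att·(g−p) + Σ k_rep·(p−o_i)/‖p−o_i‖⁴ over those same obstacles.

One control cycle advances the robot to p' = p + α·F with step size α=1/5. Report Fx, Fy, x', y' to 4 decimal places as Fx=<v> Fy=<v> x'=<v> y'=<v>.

F_att = 1/4·(g−p) = 1/4·(3,-9) = (0.7500,-2.2500)
o1: d²=100 > ρ²=40 → inactive
o2: d²=25 ≤ ρ²=40; F_rep = 19·(-4,-3)/25² = (-0.1216,-0.0912)
F = F_att + ΣF_rep = (0.6284,-2.3412)
p' = p + 1/5·F = (-5.8743,-2.4682)

Fx=0.6284 Fy=-2.3412 x'=-5.8743 y'=-2.4682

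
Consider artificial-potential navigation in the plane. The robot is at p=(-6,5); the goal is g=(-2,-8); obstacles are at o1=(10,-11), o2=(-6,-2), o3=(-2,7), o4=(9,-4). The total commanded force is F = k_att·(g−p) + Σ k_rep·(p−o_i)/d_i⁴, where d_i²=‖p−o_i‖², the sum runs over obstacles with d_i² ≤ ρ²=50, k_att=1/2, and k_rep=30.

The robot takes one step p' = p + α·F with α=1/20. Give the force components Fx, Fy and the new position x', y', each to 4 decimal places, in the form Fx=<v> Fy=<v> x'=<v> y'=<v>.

Fx=1.7000 Fy=-6.5625 x'=-5.9150 y'=4.6719

F_att = 1/2·(g−p) = 1/2·(4,-13) = (2.0000,-6.5000)
o1: d²=512 > ρ²=50 → inactive
o2: d²=49 ≤ ρ²=50; F_rep = 30·(0,7)/49² = (0.0000,0.0875)
o3: d²=20 ≤ ρ²=50; F_rep = 30·(-4,-2)/20² = (-0.3000,-0.1500)
o4: d²=306 > ρ²=50 → inactive
F = F_att + ΣF_rep = (1.7000,-6.5625)
p' = p + 1/20·F = (-5.9150,4.6719)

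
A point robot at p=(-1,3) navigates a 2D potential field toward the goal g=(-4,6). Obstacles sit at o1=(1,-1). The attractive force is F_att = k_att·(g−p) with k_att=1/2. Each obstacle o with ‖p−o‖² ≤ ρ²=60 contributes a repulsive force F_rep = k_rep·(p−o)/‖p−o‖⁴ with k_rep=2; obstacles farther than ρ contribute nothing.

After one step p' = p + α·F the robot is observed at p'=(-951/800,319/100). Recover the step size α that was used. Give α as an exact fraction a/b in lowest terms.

F_att = 1/2·(g−p) = 1/2·(-3,3) = (-1.5000,1.5000)
o1: d²=20 ≤ ρ²=60; F_rep = 2·(-2,4)/20² = (-0.0100,0.0200)
F = F_att + ΣF_rep = (-1.5100,1.5200)
Δp = p'−p = (-0.1888,0.1900); α = Δx/Fx = (-151/800) / (-151/100) = 1/8
check: Δy/Fy = (19/100) / (38/25) = 1/8 ✓

α = 1/8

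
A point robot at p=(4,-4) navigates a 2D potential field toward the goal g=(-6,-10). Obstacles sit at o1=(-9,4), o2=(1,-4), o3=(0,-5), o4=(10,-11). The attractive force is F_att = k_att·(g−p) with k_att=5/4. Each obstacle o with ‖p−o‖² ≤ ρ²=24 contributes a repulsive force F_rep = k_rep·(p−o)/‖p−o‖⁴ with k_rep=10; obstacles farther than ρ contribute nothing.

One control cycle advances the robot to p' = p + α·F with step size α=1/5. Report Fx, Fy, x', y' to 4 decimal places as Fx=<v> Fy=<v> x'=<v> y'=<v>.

F_att = 5/4·(g−p) = 5/4·(-10,-6) = (-12.5000,-7.5000)
o1: d²=233 > ρ²=24 → inactive
o2: d²=9 ≤ ρ²=24; F_rep = 10·(3,0)/9² = (0.3704,0.0000)
o3: d²=17 ≤ ρ²=24; F_rep = 10·(4,1)/17² = (0.1384,0.0346)
o4: d²=85 > ρ²=24 → inactive
F = F_att + ΣF_rep = (-11.9912,-7.4654)
p' = p + 1/5·F = (1.6018,-5.4931)

Fx=-11.9912 Fy=-7.4654 x'=1.6018 y'=-5.4931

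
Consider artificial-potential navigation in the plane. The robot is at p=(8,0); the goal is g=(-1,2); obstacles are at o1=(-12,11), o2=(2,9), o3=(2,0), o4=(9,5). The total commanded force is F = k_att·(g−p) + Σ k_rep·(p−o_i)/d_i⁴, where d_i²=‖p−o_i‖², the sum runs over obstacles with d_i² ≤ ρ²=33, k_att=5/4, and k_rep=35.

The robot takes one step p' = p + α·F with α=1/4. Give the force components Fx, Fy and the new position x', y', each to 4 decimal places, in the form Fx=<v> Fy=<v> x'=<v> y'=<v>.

F_att = 5/4·(g−p) = 5/4·(-9,2) = (-11.2500,2.5000)
o1: d²=521 > ρ²=33 → inactive
o2: d²=117 > ρ²=33 → inactive
o3: d²=36 > ρ²=33 → inactive
o4: d²=26 ≤ ρ²=33; F_rep = 35·(-1,-5)/26² = (-0.0518,-0.2589)
F = F_att + ΣF_rep = (-11.3018,2.2411)
p' = p + 1/4·F = (5.1746,0.5603)

Fx=-11.3018 Fy=2.2411 x'=5.1746 y'=0.5603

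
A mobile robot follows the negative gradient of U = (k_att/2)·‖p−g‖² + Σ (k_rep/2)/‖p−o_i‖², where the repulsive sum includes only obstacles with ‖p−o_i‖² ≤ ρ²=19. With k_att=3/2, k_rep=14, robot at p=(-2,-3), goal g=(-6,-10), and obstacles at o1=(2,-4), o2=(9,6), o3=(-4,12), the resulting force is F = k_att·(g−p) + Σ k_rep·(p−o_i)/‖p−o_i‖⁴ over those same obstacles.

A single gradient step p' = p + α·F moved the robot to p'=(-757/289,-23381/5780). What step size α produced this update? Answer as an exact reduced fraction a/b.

α = 1/10

F_att = 3/2·(g−p) = 3/2·(-4,-7) = (-6.0000,-10.5000)
o1: d²=17 ≤ ρ²=19; F_rep = 14·(-4,1)/17² = (-0.1938,0.0484)
o2: d²=202 > ρ²=19 → inactive
o3: d²=229 > ρ²=19 → inactive
F = F_att + ΣF_rep = (-6.1938,-10.4516)
Δp = p'−p = (-0.6194,-1.0452); α = Δx/Fx = (-179/289) / (-1790/289) = 1/10
check: Δy/Fy = (-6041/5780) / (-6041/578) = 1/10 ✓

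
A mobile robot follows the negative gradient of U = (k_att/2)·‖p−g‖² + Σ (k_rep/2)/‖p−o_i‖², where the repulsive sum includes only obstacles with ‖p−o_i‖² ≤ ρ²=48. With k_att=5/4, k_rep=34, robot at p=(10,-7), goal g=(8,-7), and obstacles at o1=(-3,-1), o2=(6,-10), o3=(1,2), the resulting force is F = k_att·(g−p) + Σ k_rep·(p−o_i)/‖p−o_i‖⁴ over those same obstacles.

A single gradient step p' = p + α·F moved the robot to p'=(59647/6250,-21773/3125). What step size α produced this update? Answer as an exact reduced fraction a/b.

α = 1/5

F_att = 5/4·(g−p) = 5/4·(-2,0) = (-2.5000,0.0000)
o1: d²=205 > ρ²=48 → inactive
o2: d²=25 ≤ ρ²=48; F_rep = 34·(4,3)/25² = (0.2176,0.1632)
o3: d²=162 > ρ²=48 → inactive
F = F_att + ΣF_rep = (-2.2824,0.1632)
Δp = p'−p = (-0.4565,0.0326); α = Δx/Fx = (-2853/6250) / (-2853/1250) = 1/5
check: Δy/Fy = (102/3125) / (102/625) = 1/5 ✓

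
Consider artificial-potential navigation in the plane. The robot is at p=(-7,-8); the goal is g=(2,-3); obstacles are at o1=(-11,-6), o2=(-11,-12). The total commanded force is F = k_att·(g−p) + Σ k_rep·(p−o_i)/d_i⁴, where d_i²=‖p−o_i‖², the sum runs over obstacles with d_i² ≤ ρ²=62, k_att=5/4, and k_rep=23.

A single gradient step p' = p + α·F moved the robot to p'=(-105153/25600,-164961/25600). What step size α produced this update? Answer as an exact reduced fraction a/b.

α = 1/4

F_att = 5/4·(g−p) = 5/4·(9,5) = (11.2500,6.2500)
o1: d²=20 ≤ ρ²=62; F_rep = 23·(4,-2)/20² = (0.2300,-0.1150)
o2: d²=32 ≤ ρ²=62; F_rep = 23·(4,4)/32² = (0.0898,0.0898)
F = F_att + ΣF_rep = (11.5698,6.2248)
Δp = p'−p = (2.8925,1.5562); α = Δx/Fx = (74047/25600) / (74047/6400) = 1/4
check: Δy/Fy = (39839/25600) / (39839/6400) = 1/4 ✓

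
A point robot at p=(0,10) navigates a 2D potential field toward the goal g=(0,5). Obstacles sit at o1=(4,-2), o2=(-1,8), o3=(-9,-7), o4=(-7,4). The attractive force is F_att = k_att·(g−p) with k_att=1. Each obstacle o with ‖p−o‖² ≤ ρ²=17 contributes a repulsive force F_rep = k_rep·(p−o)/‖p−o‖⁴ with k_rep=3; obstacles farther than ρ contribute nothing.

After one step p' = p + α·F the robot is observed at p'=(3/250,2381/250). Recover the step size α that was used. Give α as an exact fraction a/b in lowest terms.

α = 1/10

F_att = 1·(g−p) = 1·(0,-5) = (0.0000,-5.0000)
o1: d²=160 > ρ²=17 → inactive
o2: d²=5 ≤ ρ²=17; F_rep = 3·(1,2)/5² = (0.1200,0.2400)
o3: d²=370 > ρ²=17 → inactive
o4: d²=85 > ρ²=17 → inactive
F = F_att + ΣF_rep = (0.1200,-4.7600)
Δp = p'−p = (0.0120,-0.4760); α = Δx/Fx = (3/250) / (3/25) = 1/10
check: Δy/Fy = (-119/250) / (-119/25) = 1/10 ✓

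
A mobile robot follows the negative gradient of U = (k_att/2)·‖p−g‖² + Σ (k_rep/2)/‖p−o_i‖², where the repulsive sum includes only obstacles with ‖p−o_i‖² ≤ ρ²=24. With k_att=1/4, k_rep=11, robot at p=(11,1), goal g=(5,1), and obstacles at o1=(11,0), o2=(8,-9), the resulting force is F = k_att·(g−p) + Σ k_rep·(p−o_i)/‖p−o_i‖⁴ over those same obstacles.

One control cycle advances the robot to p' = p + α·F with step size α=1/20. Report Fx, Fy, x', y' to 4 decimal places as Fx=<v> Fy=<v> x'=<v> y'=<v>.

Fx=-1.5000 Fy=11.0000 x'=10.9250 y'=1.5500

F_att = 1/4·(g−p) = 1/4·(-6,0) = (-1.5000,0.0000)
o1: d²=1 ≤ ρ²=24; F_rep = 11·(0,1)/1² = (0.0000,11.0000)
o2: d²=109 > ρ²=24 → inactive
F = F_att + ΣF_rep = (-1.5000,11.0000)
p' = p + 1/20·F = (10.9250,1.5500)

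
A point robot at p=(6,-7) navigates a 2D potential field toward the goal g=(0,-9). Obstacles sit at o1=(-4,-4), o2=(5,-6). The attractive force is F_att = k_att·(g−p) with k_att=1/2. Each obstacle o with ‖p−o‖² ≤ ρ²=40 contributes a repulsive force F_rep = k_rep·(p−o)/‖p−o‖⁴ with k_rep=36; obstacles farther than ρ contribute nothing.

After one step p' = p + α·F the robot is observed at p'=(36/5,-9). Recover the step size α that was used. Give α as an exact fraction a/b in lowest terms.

F_att = 1/2·(g−p) = 1/2·(-6,-2) = (-3.0000,-1.0000)
o1: d²=109 > ρ²=40 → inactive
o2: d²=2 ≤ ρ²=40; F_rep = 36·(1,-1)/2² = (9.0000,-9.0000)
F = F_att + ΣF_rep = (6.0000,-10.0000)
Δp = p'−p = (1.2000,-2.0000); α = Δx/Fx = (6/5) / (6) = 1/5
check: Δy/Fy = (-2) / (-10) = 1/5 ✓

α = 1/5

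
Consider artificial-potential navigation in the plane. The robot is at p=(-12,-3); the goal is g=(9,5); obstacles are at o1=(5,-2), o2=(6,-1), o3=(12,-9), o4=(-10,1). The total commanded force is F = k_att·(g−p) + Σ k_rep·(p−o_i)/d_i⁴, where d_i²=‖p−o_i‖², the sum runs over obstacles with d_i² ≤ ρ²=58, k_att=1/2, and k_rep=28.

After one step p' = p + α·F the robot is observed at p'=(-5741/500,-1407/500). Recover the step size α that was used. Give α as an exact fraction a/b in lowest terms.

F_att = 1/2·(g−p) = 1/2·(21,8) = (10.5000,4.0000)
o1: d²=290 > ρ²=58 → inactive
o2: d²=328 > ρ²=58 → inactive
o3: d²=612 > ρ²=58 → inactive
o4: d²=20 ≤ ρ²=58; F_rep = 28·(-2,-4)/20² = (-0.1400,-0.2800)
F = F_att + ΣF_rep = (10.3600,3.7200)
Δp = p'−p = (0.5180,0.1860); α = Δx/Fx = (259/500) / (259/25) = 1/20
check: Δy/Fy = (93/500) / (93/25) = 1/20 ✓

α = 1/20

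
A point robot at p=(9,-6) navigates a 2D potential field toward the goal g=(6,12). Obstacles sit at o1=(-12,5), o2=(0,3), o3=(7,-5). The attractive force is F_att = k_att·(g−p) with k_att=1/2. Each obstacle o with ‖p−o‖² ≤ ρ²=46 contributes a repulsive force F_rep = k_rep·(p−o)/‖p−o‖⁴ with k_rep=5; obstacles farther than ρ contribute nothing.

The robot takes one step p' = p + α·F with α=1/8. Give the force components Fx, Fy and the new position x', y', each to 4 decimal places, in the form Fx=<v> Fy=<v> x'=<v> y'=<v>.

F_att = 1/2·(g−p) = 1/2·(-3,18) = (-1.5000,9.0000)
o1: d²=562 > ρ²=46 → inactive
o2: d²=162 > ρ²=46 → inactive
o3: d²=5 ≤ ρ²=46; F_rep = 5·(2,-1)/5² = (0.4000,-0.2000)
F = F_att + ΣF_rep = (-1.1000,8.8000)
p' = p + 1/8·F = (8.8625,-4.9000)

Fx=-1.1000 Fy=8.8000 x'=8.8625 y'=-4.9000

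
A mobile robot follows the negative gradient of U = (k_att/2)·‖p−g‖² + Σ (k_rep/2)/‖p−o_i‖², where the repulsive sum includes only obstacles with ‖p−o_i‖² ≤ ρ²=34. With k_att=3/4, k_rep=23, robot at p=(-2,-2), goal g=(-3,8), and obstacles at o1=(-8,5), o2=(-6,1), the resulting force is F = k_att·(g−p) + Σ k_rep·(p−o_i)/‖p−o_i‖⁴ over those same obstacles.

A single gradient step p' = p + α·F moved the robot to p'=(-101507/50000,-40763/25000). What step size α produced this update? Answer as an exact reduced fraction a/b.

α = 1/20

F_att = 3/4·(g−p) = 3/4·(-1,10) = (-0.7500,7.5000)
o1: d²=85 > ρ²=34 → inactive
o2: d²=25 ≤ ρ²=34; F_rep = 23·(4,-3)/25² = (0.1472,-0.1104)
F = F_att + ΣF_rep = (-0.6028,7.3896)
Δp = p'−p = (-0.0301,0.3695); α = Δx/Fx = (-1507/50000) / (-1507/2500) = 1/20
check: Δy/Fy = (9237/25000) / (9237/1250) = 1/20 ✓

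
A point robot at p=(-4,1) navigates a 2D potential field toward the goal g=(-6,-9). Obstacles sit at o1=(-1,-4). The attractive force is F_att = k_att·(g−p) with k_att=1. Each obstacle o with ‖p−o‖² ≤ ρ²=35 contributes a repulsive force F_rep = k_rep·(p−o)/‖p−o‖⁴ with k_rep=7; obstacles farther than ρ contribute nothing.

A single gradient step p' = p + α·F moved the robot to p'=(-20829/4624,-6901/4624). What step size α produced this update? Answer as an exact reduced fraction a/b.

F_att = 1·(g−p) = 1·(-2,-10) = (-2.0000,-10.0000)
o1: d²=34 ≤ ρ²=35; F_rep = 7·(-3,5)/34² = (-0.0182,0.0303)
F = F_att + ΣF_rep = (-2.0182,-9.9697)
Δp = p'−p = (-0.5045,-2.4924); α = Δx/Fx = (-2333/4624) / (-2333/1156) = 1/4
check: Δy/Fy = (-11525/4624) / (-11525/1156) = 1/4 ✓

α = 1/4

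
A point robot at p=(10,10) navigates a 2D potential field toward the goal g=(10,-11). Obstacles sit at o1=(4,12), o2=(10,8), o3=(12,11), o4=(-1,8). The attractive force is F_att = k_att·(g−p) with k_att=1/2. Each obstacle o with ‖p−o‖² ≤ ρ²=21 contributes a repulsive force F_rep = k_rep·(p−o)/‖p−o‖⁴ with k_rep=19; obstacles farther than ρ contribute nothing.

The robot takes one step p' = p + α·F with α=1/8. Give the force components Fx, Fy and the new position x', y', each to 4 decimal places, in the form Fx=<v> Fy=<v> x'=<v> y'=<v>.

Fx=-1.5200 Fy=-8.8850 x'=9.8100 y'=8.8894

F_att = 1/2·(g−p) = 1/2·(0,-21) = (0.0000,-10.5000)
o1: d²=40 > ρ²=21 → inactive
o2: d²=4 ≤ ρ²=21; F_rep = 19·(0,2)/4² = (0.0000,2.3750)
o3: d²=5 ≤ ρ²=21; F_rep = 19·(-2,-1)/5² = (-1.5200,-0.7600)
o4: d²=125 > ρ²=21 → inactive
F = F_att + ΣF_rep = (-1.5200,-8.8850)
p' = p + 1/8·F = (9.8100,8.8894)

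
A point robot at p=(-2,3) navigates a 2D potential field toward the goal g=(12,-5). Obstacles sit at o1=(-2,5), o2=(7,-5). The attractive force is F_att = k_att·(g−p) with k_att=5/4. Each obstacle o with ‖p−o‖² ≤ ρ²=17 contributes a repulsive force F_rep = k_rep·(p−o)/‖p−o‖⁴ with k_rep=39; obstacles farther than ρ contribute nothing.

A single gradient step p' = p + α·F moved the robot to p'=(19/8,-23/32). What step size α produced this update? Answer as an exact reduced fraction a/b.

F_att = 5/4·(g−p) = 5/4·(14,-8) = (17.5000,-10.0000)
o1: d²=4 ≤ ρ²=17; F_rep = 39·(0,-2)/4² = (0.0000,-4.8750)
o2: d²=145 > ρ²=17 → inactive
F = F_att + ΣF_rep = (17.5000,-14.8750)
Δp = p'−p = (4.3750,-3.7188); α = Δx/Fx = (35/8) / (35/2) = 1/4
check: Δy/Fy = (-119/32) / (-119/8) = 1/4 ✓

α = 1/4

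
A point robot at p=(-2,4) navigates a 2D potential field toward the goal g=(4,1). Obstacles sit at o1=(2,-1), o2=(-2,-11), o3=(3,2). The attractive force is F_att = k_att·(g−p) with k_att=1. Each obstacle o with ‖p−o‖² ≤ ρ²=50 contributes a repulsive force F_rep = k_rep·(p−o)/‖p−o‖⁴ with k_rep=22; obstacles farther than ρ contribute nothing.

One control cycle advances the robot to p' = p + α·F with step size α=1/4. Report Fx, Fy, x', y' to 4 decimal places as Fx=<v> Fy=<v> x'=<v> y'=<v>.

Fx=5.8169 Fy=-2.8822 x'=-0.5458 y'=3.2794

F_att = 1·(g−p) = 1·(6,-3) = (6.0000,-3.0000)
o1: d²=41 ≤ ρ²=50; F_rep = 22·(-4,5)/41² = (-0.0523,0.0654)
o2: d²=225 > ρ²=50 → inactive
o3: d²=29 ≤ ρ²=50; F_rep = 22·(-5,2)/29² = (-0.1308,0.0523)
F = F_att + ΣF_rep = (5.8169,-2.8822)
p' = p + 1/4·F = (-0.5458,3.2794)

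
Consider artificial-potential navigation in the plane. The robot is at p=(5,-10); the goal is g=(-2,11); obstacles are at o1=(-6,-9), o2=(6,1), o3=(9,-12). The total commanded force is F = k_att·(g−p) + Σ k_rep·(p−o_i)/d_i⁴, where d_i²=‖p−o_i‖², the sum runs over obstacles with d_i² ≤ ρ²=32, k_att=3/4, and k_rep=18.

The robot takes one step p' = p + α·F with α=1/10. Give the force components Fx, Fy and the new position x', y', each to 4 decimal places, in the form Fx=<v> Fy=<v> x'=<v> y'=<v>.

Fx=-5.4300 Fy=15.8400 x'=4.4570 y'=-8.4160

F_att = 3/4·(g−p) = 3/4·(-7,21) = (-5.2500,15.7500)
o1: d²=122 > ρ²=32 → inactive
o2: d²=122 > ρ²=32 → inactive
o3: d²=20 ≤ ρ²=32; F_rep = 18·(-4,2)/20² = (-0.1800,0.0900)
F = F_att + ΣF_rep = (-5.4300,15.8400)
p' = p + 1/10·F = (4.4570,-8.4160)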